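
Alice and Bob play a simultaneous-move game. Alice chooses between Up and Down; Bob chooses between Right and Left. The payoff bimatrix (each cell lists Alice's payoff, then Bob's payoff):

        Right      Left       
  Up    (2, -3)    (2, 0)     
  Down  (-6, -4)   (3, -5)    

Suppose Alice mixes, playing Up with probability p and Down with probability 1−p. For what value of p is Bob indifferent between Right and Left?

Alice's mix must leave Bob indifferent between Right and Left.
  Bob's payoff to Right: p·(-3) + (1−p)·(-4) = p - 4
  Bob's payoff to Left: p·0 + (1−p)·(-5) = 5p - 5
  p - 4 = 5p - 5  ⇒  -4p = -1  ⇒  p = 1/4.

p = 1/4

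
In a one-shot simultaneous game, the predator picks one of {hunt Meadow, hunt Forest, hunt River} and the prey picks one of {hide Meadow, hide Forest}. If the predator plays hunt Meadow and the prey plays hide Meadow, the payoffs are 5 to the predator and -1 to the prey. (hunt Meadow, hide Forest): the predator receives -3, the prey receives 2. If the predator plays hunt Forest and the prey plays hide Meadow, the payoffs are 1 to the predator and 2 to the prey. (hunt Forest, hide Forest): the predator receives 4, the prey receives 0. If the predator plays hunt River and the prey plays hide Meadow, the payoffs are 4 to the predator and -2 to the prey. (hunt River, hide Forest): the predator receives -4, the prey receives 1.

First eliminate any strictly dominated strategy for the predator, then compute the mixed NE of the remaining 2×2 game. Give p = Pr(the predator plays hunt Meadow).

The predator's strategy hunt River is strictly dominated by hunt Meadow: 5 > 4 and -3 > -4. Eliminate hunt River.
Set the prey's expected payoff from hide Meadow equal to that from hide Forest:
  the prey's expected payoff from hide Meadow: p·(-1) + (1−p)·2 = -3p + 2
  the prey's expected payoff from hide Forest: p·2 + (1−p)·0 = 2p
  -3p + 2 = 2p  ⇒  -5p = -2  ⇒  p = 2/5.

p = 2/5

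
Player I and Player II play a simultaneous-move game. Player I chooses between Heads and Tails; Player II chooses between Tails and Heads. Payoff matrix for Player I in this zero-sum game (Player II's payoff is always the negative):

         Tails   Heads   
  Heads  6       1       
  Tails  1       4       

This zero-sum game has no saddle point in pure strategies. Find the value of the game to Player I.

Player I's indifference between Heads and Tails determines Player II's mixing probability q:
  Player I's payoff to Heads: q·6 + (1−q)·1 = 5q + 1
  Player I's payoff to Tails: q·1 + (1−q)·4 = -3q + 4
  5q + 1 = -3q + 4  ⇒  8q = 3  ⇒  q = 3/8.
The value is Player I's expected payoff against this mix (using Heads): (3/8)·6 + (5/8)·1 = 23/8.

v = 23/8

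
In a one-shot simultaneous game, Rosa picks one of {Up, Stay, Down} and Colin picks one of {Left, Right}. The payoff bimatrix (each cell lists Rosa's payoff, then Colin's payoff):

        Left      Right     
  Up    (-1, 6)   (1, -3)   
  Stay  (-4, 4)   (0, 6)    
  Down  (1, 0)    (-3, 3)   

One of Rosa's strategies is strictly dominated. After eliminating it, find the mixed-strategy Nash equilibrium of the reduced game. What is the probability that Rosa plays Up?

p = 1/4

Rosa's strategy Stay is strictly dominated by Up: -1 > -4 and 1 > 0. Eliminate Stay.
Colin's indifference between Left and Right determines Rosa's mixing probability p:
  Colin's payoff from Left: p·6 + (1−p)·0 = 6p
  Colin's payoff from Right: p·(-3) + (1−p)·3 = -6p + 3
  6p = -6p + 3  ⇒  12p = 3  ⇒  p = 1/4.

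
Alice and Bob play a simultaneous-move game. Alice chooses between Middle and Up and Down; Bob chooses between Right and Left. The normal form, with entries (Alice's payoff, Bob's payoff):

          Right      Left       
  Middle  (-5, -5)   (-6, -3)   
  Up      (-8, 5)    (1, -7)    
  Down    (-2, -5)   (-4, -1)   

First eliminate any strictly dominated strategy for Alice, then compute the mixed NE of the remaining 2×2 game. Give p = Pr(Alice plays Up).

Alice's strategy Middle is strictly dominated by Down: -2 > -5 and -4 > -6. Eliminate Middle.
For Bob to be willing to mix, Bob must be indifferent between Right and Left, which pins down Alice's mix.
  Bob's expected payoff from Right: p·5 + (1−p)·(-5) = 10p - 5
  Bob's expected payoff from Left: p·(-7) + (1−p)·(-1) = -6p - 1
  10p - 5 = -6p - 1  ⇒  16p = 4  ⇒  p = 1/4.

p = 1/4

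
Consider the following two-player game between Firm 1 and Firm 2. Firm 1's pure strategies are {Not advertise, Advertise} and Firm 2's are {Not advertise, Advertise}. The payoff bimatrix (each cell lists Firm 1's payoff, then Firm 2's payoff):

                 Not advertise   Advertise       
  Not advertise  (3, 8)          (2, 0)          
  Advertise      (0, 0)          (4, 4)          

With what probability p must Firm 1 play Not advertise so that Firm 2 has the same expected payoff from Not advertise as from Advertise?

p = 1/3

Firm 2's indifference between Not advertise and Advertise determines Firm 1's mixing probability p:
  Firm 2's payoff from Not advertise: p·8 + (1−p)·0 = 8p
  Firm 2's payoff from Advertise: p·0 + (1−p)·4 = -4p + 4
  8p = -4p + 4  ⇒  12p = 4  ⇒  p = 1/3.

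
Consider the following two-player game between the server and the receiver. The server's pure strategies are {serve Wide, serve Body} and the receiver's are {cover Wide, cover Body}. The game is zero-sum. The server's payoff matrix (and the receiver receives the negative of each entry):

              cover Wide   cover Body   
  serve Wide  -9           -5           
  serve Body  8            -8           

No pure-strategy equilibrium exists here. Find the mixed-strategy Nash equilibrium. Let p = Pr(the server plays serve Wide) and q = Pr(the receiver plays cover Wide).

p = 4/5, q = 3/20

The server's mix must leave the receiver indifferent between cover Wide and cover Body.
  the receiver's payoff to cover Wide: p·9 + (1−p)·(-8) = 17p - 8
  the receiver's payoff to cover Body: p·5 + (1−p)·8 = -3p + 8
  17p - 8 = -3p + 8  ⇒  20p = 16  ⇒  p = 4/5.
In a mixed equilibrium the server is indifferent between serve Wide and serve Body; this condition fixes q.
  the server's expected payoff from serve Wide: q·(-9) + (1−q)·(-5) = -4q - 5
  the server's expected payoff from serve Body: q·8 + (1−q)·(-8) = 16q - 8
  -4q - 5 = 16q - 8  ⇒  -20q = -3  ⇒  q = 3/20.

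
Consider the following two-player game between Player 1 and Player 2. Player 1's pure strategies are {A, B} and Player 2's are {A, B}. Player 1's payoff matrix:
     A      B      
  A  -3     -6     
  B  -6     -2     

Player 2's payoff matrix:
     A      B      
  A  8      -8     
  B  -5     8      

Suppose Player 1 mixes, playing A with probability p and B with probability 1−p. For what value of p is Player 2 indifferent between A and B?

Set Player 2's expected payoff from A equal to that from B:
  Player 2's payoff from A: p·8 + (1−p)·(-5) = 13p - 5
  Player 2's payoff from B: p·(-8) + (1−p)·8 = -16p + 8
  13p - 5 = -16p + 8  ⇒  29p = 13  ⇒  p = 13/29.

p = 13/29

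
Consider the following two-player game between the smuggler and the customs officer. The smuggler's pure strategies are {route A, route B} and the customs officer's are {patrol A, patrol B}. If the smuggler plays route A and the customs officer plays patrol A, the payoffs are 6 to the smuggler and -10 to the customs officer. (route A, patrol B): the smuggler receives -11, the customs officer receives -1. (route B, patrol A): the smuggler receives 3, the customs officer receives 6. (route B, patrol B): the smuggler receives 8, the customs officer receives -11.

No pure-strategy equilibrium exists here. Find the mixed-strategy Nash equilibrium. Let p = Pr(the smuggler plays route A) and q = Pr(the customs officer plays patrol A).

p = 17/26, q = 19/22

The smuggler's mix must leave the customs officer indifferent between patrol A and patrol B.
  the customs officer's expected payoff from patrol A: p·(-10) + (1−p)·6 = -16p + 6
  the customs officer's expected payoff from patrol B: p·(-1) + (1−p)·(-11) = 10p - 11
  -16p + 6 = 10p - 11  ⇒  -26p = -17  ⇒  p = 17/26.
The smuggler's indifference between route A and route B determines the customs officer's mixing probability q:
  the smuggler's expected payoff from route A: q·6 + (1−q)·(-11) = 17q - 11
  the smuggler's expected payoff from route B: q·3 + (1−q)·8 = -5q + 8
  17q - 11 = -5q + 8  ⇒  22q = 19  ⇒  q = 19/22.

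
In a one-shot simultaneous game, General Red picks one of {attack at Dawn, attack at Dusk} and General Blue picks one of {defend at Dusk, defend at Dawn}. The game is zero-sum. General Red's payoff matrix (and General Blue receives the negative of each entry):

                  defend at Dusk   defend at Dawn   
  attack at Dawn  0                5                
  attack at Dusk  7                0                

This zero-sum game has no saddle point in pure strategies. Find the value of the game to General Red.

v = 35/12

In a mixed equilibrium General Red is indifferent between attack at Dawn and attack at Dusk; this condition fixes q.
  General Red's expected payoff from attack at Dawn: q·0 + (1−q)·5 = -5q + 5
  General Red's expected payoff from attack at Dusk: q·7 + (1−q)·0 = 7q
  -5q + 5 = 7q  ⇒  -12q = -5  ⇒  q = 5/12.
The value is General Red's expected payoff against this mix (using attack at Dawn): (5/12)·0 + (7/12)·5 = 35/12.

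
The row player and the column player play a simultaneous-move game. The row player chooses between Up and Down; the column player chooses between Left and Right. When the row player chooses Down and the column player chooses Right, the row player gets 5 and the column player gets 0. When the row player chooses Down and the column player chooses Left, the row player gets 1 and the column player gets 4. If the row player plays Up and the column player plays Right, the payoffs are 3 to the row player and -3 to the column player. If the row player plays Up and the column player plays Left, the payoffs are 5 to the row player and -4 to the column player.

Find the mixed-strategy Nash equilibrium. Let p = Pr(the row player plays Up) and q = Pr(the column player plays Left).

p = 4/5, q = 1/3

The row player's mix must leave the column player indifferent between Left and Right.
  the column player's payoff to Left: p·(-4) + (1−p)·4 = -8p + 4
  the column player's payoff to Right: p·(-3) + (1−p)·0 = -3p
  -8p + 4 = -3p  ⇒  -5p = -4  ⇒  p = 4/5.
The row player's indifference between Up and Down determines the column player's mixing probability q:
  the row player's payoff from Up: q·5 + (1−q)·3 = 2q + 3
  the row player's payoff from Down: q·1 + (1−q)·5 = -4q + 5
  2q + 3 = -4q + 5  ⇒  6q = 2  ⇒  q = 1/3.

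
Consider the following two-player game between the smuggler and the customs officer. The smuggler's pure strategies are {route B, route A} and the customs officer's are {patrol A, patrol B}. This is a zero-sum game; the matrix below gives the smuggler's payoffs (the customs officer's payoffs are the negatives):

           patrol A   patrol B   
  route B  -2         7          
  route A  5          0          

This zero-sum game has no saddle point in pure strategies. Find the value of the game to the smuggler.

v = 5/2

The customs officer's mix must leave the smuggler indifferent between route B and route A.
  the smuggler's payoff from route B: q·(-2) + (1−q)·7 = -9q + 7
  the smuggler's payoff from route A: q·5 + (1−q)·0 = 5q
  -9q + 7 = 5q  ⇒  -14q = -7  ⇒  q = 1/2.
The value is the smuggler's expected payoff against this mix (using route B): (1/2)·(-2) + (1/2)·7 = 5/2.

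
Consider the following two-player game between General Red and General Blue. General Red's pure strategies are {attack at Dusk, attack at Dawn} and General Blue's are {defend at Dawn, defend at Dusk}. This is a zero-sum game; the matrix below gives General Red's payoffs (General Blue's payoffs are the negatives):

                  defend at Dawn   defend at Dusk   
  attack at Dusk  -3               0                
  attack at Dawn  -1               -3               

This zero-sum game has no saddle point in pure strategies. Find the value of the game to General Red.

v = -9/5

In a mixed equilibrium General Red is indifferent between attack at Dusk and attack at Dawn; this condition fixes q.
  General Red's payoff from attack at Dusk: q·(-3) + (1−q)·0 = -3q
  General Red's payoff from attack at Dawn: q·(-1) + (1−q)·(-3) = 2q - 3
  -3q = 2q - 3  ⇒  -5q = -3  ⇒  q = 3/5.
The value is General Red's expected payoff against this mix (using attack at Dusk): (3/5)·(-3) + (2/5)·0 = -9/5.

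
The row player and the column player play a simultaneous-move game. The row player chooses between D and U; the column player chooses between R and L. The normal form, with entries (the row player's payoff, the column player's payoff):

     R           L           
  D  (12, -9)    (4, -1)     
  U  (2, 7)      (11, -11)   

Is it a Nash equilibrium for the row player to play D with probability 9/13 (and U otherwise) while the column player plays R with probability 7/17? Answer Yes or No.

Yes

Check the column player's indifference given the row player's mix p = 9/13:
  payoff from R = -53/13; payoff from L = -53/13 — equal.
Check the row player's indifference given the column player's mix q = 7/17:
  payoff from D = 124/17; payoff from U = 124/17 — equal.
Both players are indifferent, so neither can profitably deviate.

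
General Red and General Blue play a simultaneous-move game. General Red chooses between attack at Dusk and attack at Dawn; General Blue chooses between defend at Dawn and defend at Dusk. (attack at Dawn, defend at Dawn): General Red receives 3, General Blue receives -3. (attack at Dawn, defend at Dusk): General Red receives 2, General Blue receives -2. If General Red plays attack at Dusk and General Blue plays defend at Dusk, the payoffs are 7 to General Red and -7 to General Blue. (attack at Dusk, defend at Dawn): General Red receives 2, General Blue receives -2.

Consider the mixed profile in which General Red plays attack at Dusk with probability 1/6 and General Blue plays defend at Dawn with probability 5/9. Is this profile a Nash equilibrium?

No

Given General Blue's mix q = 5/9, General Red's payoff from attack at Dusk is 38/9 but from attack at Dawn is 23/9. General Red strictly prefers attack at Dusk, so General Red would not mix.
So the proposed profile is not a Nash equilibrium.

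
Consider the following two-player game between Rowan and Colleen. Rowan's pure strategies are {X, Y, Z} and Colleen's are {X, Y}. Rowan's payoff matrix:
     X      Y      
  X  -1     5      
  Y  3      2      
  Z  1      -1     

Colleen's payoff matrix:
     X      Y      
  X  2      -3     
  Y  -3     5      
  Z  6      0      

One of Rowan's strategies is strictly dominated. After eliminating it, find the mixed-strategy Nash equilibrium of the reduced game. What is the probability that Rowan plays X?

p = 8/13

Rowan's strategy Z is strictly dominated by Y: 3 > 1 and 2 > -1. Eliminate Z.
In a mixed equilibrium Colleen is indifferent between X and Y; this condition fixes p.
  Colleen's expected payoff from X: p·2 + (1−p)·(-3) = 5p - 3
  Colleen's expected payoff from Y: p·(-3) + (1−p)·5 = -8p + 5
  5p - 3 = -8p + 5  ⇒  13p = 8  ⇒  p = 8/13.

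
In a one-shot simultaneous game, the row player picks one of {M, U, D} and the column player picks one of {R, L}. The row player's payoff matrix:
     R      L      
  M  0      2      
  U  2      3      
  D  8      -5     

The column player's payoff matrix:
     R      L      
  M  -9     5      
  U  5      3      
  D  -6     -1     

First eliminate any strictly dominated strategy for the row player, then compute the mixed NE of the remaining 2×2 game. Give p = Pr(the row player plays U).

p = 5/7

The row player's strategy M is strictly dominated by U: 2 > 0 and 3 > 2. Eliminate M.
The row player's mix must leave the column player indifferent between R and L.
  the column player's expected payoff from R: p·5 + (1−p)·(-6) = 11p - 6
  the column player's expected payoff from L: p·3 + (1−p)·(-1) = 4p - 1
  11p - 6 = 4p - 1  ⇒  7p = 5  ⇒  p = 5/7.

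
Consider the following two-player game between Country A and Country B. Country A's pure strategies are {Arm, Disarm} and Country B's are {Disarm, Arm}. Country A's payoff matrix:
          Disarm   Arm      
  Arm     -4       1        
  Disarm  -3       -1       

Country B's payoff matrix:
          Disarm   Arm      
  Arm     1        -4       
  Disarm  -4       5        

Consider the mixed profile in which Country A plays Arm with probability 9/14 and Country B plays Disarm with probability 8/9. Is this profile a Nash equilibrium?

No

Given Country B's mix q = 8/9, Country A's payoff from Arm is -31/9 but from Disarm is -25/9. Country A strictly prefers Disarm, so Country A would not mix.
So the proposed profile is not a Nash equilibrium.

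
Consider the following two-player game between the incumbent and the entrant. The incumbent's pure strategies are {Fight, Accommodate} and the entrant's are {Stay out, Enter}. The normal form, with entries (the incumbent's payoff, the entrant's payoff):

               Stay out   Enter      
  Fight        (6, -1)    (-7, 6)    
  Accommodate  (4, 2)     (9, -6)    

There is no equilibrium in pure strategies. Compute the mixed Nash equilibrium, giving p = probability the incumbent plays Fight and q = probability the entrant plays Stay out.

In a mixed equilibrium the entrant is indifferent between Stay out and Enter; this condition fixes p.
  the entrant's payoff to Stay out: p·(-1) + (1−p)·2 = -3p + 2
  the entrant's payoff to Enter: p·6 + (1−p)·(-6) = 12p - 6
  -3p + 2 = 12p - 6  ⇒  -15p = -8  ⇒  p = 8/15.
In a mixed equilibrium the incumbent is indifferent between Fight and Accommodate; this condition fixes q.
  the incumbent's payoff to Fight: q·6 + (1−q)·(-7) = 13q - 7
  the incumbent's payoff to Accommodate: q·4 + (1−q)·9 = -5q + 9
  13q - 7 = -5q + 9  ⇒  18q = 16  ⇒  q = 8/9.

p = 8/15, q = 8/9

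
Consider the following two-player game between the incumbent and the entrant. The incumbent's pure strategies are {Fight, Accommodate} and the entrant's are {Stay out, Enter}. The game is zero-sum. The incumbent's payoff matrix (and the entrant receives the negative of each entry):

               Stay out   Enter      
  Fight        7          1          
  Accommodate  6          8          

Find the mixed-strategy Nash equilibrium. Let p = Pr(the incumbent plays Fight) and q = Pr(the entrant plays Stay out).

p = 1/4, q = 7/8

In a mixed equilibrium the entrant is indifferent between Stay out and Enter; this condition fixes p.
  the entrant's payoff from Stay out: p·(-7) + (1−p)·(-6) = -p - 6
  the entrant's payoff from Enter: p·(-1) + (1−p)·(-8) = 7p - 8
  -p - 6 = 7p - 8  ⇒  -8p = -2  ⇒  p = 1/4.
In a mixed equilibrium the incumbent is indifferent between Fight and Accommodate; this condition fixes q.
  the incumbent's expected payoff from Fight: q·7 + (1−q)·1 = 6q + 1
  the incumbent's expected payoff from Accommodate: q·6 + (1−q)·8 = -2q + 8
  6q + 1 = -2q + 8  ⇒  8q = 7  ⇒  q = 7/8.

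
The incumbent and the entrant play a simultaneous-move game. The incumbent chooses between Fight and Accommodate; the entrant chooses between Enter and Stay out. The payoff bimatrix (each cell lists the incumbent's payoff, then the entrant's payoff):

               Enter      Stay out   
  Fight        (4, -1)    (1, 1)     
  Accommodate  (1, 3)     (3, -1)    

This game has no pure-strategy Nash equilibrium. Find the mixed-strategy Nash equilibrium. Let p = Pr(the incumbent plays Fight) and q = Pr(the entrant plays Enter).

p = 2/3, q = 2/5

Set the entrant's expected payoff from Enter equal to that from Stay out:
  the entrant's expected payoff from Enter: p·(-1) + (1−p)·3 = -4p + 3
  the entrant's expected payoff from Stay out: p·1 + (1−p)·(-1) = 2p - 1
  -4p + 3 = 2p - 1  ⇒  -6p = -4  ⇒  p = 2/3.
Set the incumbent's expected payoff from Fight equal to that from Accommodate:
  the incumbent's payoff from Fight: q·4 + (1−q)·1 = 3q + 1
  the incumbent's payoff from Accommodate: q·1 + (1−q)·3 = -2q + 3
  3q + 1 = -2q + 3  ⇒  5q = 2  ⇒  q = 2/5.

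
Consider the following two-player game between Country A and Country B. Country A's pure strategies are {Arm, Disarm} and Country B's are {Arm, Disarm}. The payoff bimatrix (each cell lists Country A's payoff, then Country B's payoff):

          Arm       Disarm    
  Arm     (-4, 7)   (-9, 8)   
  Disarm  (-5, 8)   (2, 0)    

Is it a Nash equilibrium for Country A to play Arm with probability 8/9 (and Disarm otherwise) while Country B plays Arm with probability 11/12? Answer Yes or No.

Yes

Check Country B's indifference given Country A's mix p = 8/9:
  payoff from Arm = 64/9; payoff from Disarm = 64/9 — equal.
Check Country A's indifference given Country B's mix q = 11/12:
  payoff from Arm = -53/12; payoff from Disarm = -53/12 — equal.
Both players are indifferent, so neither can profitably deviate.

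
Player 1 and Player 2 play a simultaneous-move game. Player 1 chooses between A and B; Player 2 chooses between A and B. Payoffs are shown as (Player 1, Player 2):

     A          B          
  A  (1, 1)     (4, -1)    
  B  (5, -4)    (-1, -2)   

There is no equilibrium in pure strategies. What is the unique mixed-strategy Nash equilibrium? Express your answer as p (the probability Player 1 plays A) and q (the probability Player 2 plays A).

For Player 2 to be willing to mix, Player 2 must be indifferent between A and B, which pins down Player 1's mix.
  Player 2's payoff to A: p·1 + (1−p)·(-4) = 5p - 4
  Player 2's payoff to B: p·(-1) + (1−p)·(-2) = p - 2
  5p - 4 = p - 2  ⇒  4p = 2  ⇒  p = 1/2.
For Player 1 to be willing to mix, Player 1 must be indifferent between A and B, which pins down Player 2's mix.
  Player 1's payoff to A: q·1 + (1−q)·4 = -3q + 4
  Player 1's payoff to B: q·5 + (1−q)·(-1) = 6q - 1
  -3q + 4 = 6q - 1  ⇒  -9q = -5  ⇒  q = 5/9.

p = 1/2, q = 5/9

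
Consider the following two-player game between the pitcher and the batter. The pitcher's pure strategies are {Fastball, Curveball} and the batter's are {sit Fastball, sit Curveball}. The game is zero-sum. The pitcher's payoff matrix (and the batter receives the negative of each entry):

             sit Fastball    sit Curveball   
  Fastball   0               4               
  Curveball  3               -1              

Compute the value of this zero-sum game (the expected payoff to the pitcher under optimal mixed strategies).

v = 3/2

In a mixed equilibrium the pitcher is indifferent between Fastball and Curveball; this condition fixes q.
  the pitcher's payoff from Fastball: q·0 + (1−q)·4 = -4q + 4
  the pitcher's payoff from Curveball: q·3 + (1−q)·(-1) = 4q - 1
  -4q + 4 = 4q - 1  ⇒  -8q = -5  ⇒  q = 5/8.
The value is the pitcher's expected payoff against this mix (using Fastball): (5/8)·0 + (3/8)·4 = 3/2.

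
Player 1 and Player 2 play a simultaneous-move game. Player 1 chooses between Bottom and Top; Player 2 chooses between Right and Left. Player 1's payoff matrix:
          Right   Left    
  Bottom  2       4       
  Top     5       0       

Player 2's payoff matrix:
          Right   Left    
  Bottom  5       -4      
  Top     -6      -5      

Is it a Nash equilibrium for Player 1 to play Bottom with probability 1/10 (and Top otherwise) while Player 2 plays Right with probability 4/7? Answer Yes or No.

Check Player 2's indifference given Player 1's mix p = 1/10:
  payoff from Right = -49/10; payoff from Left = -49/10 — equal.
Check Player 1's indifference given Player 2's mix q = 4/7:
  payoff from Bottom = 20/7; payoff from Top = 20/7 — equal.
Both players are indifferent, so neither can profitably deviate.

Yes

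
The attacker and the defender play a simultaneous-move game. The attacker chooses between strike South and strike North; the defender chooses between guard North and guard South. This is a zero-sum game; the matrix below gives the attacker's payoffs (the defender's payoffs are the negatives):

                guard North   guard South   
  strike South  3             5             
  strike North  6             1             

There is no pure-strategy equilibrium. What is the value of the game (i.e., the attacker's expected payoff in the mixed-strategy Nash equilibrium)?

v = 27/7

The defender's mix must leave the attacker indifferent between strike South and strike North.
  the attacker's payoff from strike South: q·3 + (1−q)·5 = -2q + 5
  the attacker's payoff from strike North: q·6 + (1−q)·1 = 5q + 1
  -2q + 5 = 5q + 1  ⇒  -7q = -4  ⇒  q = 4/7.
The value is the attacker's expected payoff against this mix (using strike South): (4/7)·3 + (3/7)·5 = 27/7.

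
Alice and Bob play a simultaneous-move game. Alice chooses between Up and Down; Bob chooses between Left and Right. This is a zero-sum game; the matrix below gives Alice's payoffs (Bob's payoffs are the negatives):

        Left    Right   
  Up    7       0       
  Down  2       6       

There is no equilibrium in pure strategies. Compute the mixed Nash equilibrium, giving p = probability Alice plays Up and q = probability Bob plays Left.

p = 4/11, q = 6/11

Bob's indifference between Left and Right determines Alice's mixing probability p:
  Bob's payoff from Left: p·(-7) + (1−p)·(-2) = -5p - 2
  Bob's payoff from Right: p·0 + (1−p)·(-6) = 6p - 6
  -5p - 2 = 6p - 6  ⇒  -11p = -4  ⇒  p = 4/11.
In a mixed equilibrium Alice is indifferent between Up and Down; this condition fixes q.
  Alice's payoff from Up: q·7 + (1−q)·0 = 7q
  Alice's payoff from Down: q·2 + (1−q)·6 = -4q + 6
  7q = -4q + 6  ⇒  11q = 6  ⇒  q = 6/11.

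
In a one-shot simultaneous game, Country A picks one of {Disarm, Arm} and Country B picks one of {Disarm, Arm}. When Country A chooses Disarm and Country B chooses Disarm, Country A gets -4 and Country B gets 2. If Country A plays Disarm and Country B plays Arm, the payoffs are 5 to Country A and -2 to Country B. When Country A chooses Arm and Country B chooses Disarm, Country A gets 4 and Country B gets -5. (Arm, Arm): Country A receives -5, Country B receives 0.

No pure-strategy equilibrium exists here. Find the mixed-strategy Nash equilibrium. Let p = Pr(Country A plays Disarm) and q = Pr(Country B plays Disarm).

p = 5/9, q = 5/9

Country A's mix must leave Country B indifferent between Disarm and Arm.
  Country B's payoff from Disarm: p·2 + (1−p)·(-5) = 7p - 5
  Country B's payoff from Arm: p·(-2) + (1−p)·0 = -2p
  7p - 5 = -2p  ⇒  9p = 5  ⇒  p = 5/9.
In a mixed equilibrium Country A is indifferent between Disarm and Arm; this condition fixes q.
  Country A's payoff from Disarm: q·(-4) + (1−q)·5 = -9q + 5
  Country A's payoff from Arm: q·4 + (1−q)·(-5) = 9q - 5
  -9q + 5 = 9q - 5  ⇒  -18q = -10  ⇒  q = 5/9.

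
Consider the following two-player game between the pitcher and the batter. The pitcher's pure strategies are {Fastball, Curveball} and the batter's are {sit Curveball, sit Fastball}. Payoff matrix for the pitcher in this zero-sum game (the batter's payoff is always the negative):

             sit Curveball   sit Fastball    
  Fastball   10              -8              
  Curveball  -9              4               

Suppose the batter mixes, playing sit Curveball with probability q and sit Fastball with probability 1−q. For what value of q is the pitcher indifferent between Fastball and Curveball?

q = 12/31

For the pitcher to be willing to mix, the pitcher must be indifferent between Fastball and Curveball, which pins down the batter's mix.
  the pitcher's payoff from Fastball: q·10 + (1−q)·(-8) = 18q - 8
  the pitcher's payoff from Curveball: q·(-9) + (1−q)·4 = -13q + 4
  18q - 8 = -13q + 4  ⇒  31q = 12  ⇒  q = 12/31.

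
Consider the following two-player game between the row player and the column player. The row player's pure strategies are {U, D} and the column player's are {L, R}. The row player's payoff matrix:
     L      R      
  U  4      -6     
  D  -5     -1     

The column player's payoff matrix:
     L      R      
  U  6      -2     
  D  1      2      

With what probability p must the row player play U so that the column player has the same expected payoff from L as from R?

p = 1/9

For the column player to be willing to mix, the column player must be indifferent between L and R, which pins down the row player's mix.
  the column player's payoff from L: p·6 + (1−p)·1 = 5p + 1
  the column player's payoff from R: p·(-2) + (1−p)·2 = -4p + 2
  5p + 1 = -4p + 2  ⇒  9p = 1  ⇒  p = 1/9.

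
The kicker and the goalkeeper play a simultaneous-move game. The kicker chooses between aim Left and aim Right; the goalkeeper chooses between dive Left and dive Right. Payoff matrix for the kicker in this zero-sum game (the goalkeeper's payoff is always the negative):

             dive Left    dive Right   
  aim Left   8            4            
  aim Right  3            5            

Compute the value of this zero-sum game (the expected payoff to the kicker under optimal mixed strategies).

For the kicker to be willing to mix, the kicker must be indifferent between aim Left and aim Right, which pins down the goalkeeper's mix.
  the kicker's payoff from aim Left: q·8 + (1−q)·4 = 4q + 4
  the kicker's payoff from aim Right: q·3 + (1−q)·5 = -2q + 5
  4q + 4 = -2q + 5  ⇒  6q = 1  ⇒  q = 1/6.
The value is the kicker's expected payoff against this mix (using aim Left): (1/6)·8 + (5/6)·4 = 14/3.

v = 14/3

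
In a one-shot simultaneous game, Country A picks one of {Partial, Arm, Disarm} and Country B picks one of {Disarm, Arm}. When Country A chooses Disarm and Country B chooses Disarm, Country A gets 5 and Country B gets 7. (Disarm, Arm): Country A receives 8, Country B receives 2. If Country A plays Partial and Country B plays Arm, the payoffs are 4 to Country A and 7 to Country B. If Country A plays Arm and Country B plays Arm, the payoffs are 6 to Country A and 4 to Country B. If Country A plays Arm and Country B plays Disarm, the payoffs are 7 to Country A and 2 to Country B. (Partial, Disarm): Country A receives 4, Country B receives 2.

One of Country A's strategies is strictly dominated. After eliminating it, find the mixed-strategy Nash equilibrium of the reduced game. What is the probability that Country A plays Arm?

Country A's strategy Partial is strictly dominated by Arm: 7 > 4 and 6 > 4. Eliminate Partial.
For Country B to be willing to mix, Country B must be indifferent between Disarm and Arm, which pins down Country A's mix.
  Country B's expected payoff from Disarm: p·2 + (1−p)·7 = -5p + 7
  Country B's expected payoff from Arm: p·4 + (1−p)·2 = 2p + 2
  -5p + 7 = 2p + 2  ⇒  -7p = -5  ⇒  p = 5/7.

p = 5/7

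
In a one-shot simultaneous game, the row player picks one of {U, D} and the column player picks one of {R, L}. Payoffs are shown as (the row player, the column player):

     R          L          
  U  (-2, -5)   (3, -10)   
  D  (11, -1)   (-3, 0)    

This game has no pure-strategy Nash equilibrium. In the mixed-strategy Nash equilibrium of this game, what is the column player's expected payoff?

In a mixed equilibrium the column player is indifferent between R and L; this condition fixes p.
  the column player's payoff from R: p·(-5) + (1−p)·(-1) = -4p - 1
  the column player's payoff from L: p·(-10) + (1−p)·0 = -10p
  -4p - 1 = -10p  ⇒  6p = 1  ⇒  p = 1/6.
At equilibrium the column player is indifferent across columns, so the column player's payoff equals the payoff from R: (1/6)·(-5) + (5/6)·(-1) = -5/3.

-5/3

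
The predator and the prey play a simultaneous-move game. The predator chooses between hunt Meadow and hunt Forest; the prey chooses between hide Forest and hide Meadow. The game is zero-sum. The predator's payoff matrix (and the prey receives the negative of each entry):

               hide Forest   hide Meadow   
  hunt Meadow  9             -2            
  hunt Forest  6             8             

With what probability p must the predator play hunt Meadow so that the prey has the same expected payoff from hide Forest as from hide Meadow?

p = 2/13

The predator's mix must leave the prey indifferent between hide Forest and hide Meadow.
  the prey's expected payoff from hide Forest: p·(-9) + (1−p)·(-6) = -3p - 6
  the prey's expected payoff from hide Meadow: p·2 + (1−p)·(-8) = 10p - 8
  -3p - 6 = 10p - 8  ⇒  -13p = -2  ⇒  p = 2/13.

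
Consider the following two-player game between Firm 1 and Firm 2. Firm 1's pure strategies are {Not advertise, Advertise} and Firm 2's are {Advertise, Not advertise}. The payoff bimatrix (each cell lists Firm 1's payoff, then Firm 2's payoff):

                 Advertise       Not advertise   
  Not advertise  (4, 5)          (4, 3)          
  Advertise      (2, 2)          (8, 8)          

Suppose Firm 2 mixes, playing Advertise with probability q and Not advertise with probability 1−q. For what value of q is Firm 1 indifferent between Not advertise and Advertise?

In a mixed equilibrium Firm 1 is indifferent between Not advertise and Advertise; this condition fixes q.
  Firm 1's expected payoff from Not advertise: q·4 + (1−q)·4 = 4
  Firm 1's expected payoff from Advertise: q·2 + (1−q)·8 = -6q + 8
  4 = -6q + 8  ⇒  6q = 4  ⇒  q = 2/3.

q = 2/3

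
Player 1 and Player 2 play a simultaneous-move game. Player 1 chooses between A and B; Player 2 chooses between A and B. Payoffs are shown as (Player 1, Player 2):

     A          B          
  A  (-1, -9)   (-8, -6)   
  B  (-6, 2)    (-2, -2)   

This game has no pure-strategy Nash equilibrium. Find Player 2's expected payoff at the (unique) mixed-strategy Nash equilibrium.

-30/7

Set Player 2's expected payoff from A equal to that from B:
  Player 2's payoff from A: p·(-9) + (1−p)·2 = -11p + 2
  Player 2's payoff from B: p·(-6) + (1−p)·(-2) = -4p - 2
  -11p + 2 = -4p - 2  ⇒  -7p = -4  ⇒  p = 4/7.
At equilibrium Player 2 is indifferent across columns, so Player 2's payoff equals the payoff from A: (4/7)·(-9) + (3/7)·2 = -30/7.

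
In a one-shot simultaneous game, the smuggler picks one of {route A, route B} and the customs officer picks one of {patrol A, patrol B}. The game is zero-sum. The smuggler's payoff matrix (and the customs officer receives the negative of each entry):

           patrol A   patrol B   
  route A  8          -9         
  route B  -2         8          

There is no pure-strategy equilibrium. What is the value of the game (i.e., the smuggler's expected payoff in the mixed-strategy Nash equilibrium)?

v = 46/27

The smuggler's indifference between route A and route B determines the customs officer's mixing probability q:
  the smuggler's expected payoff from route A: q·8 + (1−q)·(-9) = 17q - 9
  the smuggler's expected payoff from route B: q·(-2) + (1−q)·8 = -10q + 8
  17q - 9 = -10q + 8  ⇒  27q = 17  ⇒  q = 17/27.
The value is the smuggler's expected payoff against this mix (using route A): (17/27)·8 + (10/27)·(-9) = 46/27.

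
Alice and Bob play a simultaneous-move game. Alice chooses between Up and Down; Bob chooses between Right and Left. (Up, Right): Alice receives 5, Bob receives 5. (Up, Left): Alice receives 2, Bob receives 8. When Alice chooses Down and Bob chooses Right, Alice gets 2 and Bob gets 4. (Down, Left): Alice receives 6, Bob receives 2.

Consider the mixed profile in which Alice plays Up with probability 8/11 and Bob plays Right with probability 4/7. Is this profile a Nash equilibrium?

Given Alice's mix p = 8/11, Bob's payoff from Right is 52/11 but from Left is 70/11. Bob strictly prefers Left, so Bob would not mix.
So the proposed profile is not a Nash equilibrium.

No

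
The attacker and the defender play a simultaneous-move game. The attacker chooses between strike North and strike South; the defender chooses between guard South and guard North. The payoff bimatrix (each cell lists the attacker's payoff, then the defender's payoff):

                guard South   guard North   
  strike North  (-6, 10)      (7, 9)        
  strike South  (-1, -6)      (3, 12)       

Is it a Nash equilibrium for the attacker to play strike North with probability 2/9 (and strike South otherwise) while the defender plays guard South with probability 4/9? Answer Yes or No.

No

Given the attacker's mix p = 2/9, the defender's payoff from guard South is -22/9 but from guard North is 34/3. The defender strictly prefers guard North, so the defender would not mix.
So the proposed profile is not a Nash equilibrium.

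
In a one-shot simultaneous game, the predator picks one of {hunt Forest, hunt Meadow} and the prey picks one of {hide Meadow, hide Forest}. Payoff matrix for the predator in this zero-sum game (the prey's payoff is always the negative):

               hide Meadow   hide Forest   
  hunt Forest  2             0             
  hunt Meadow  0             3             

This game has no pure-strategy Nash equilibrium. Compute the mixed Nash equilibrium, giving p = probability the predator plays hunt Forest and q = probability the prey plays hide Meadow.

The prey's indifference between hide Meadow and hide Forest determines the predator's mixing probability p:
  the prey's expected payoff from hide Meadow: p·(-2) + (1−p)·0 = -2p
  the prey's expected payoff from hide Forest: p·0 + (1−p)·(-3) = 3p - 3
  -2p = 3p - 3  ⇒  -5p = -3  ⇒  p = 3/5.
The predator's indifference between hunt Forest and hunt Meadow determines the prey's mixing probability q:
  the predator's payoff to hunt Forest: q·2 + (1−q)·0 = 2q
  the predator's payoff to hunt Meadow: q·0 + (1−q)·3 = -3q + 3
  2q = -3q + 3  ⇒  5q = 3  ⇒  q = 3/5.

p = 3/5, q = 3/5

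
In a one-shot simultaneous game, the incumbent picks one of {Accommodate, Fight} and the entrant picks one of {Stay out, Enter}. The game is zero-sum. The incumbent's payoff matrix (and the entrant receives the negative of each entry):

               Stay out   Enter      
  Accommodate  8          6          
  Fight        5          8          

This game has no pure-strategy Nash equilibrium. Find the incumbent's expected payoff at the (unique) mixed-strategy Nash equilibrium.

In a mixed equilibrium the incumbent is indifferent between Accommodate and Fight; this condition fixes q.
  the incumbent's expected payoff from Accommodate: q·8 + (1−q)·6 = 2q + 6
  the incumbent's expected payoff from Fight: q·5 + (1−q)·8 = -3q + 8
  2q + 6 = -3q + 8  ⇒  5q = 2  ⇒  q = 2/5.
At equilibrium the incumbent is indifferent across rows, so the incumbent's payoff equals the payoff from Accommodate: (2/5)·8 + (3/5)·6 = 34/5.

34/5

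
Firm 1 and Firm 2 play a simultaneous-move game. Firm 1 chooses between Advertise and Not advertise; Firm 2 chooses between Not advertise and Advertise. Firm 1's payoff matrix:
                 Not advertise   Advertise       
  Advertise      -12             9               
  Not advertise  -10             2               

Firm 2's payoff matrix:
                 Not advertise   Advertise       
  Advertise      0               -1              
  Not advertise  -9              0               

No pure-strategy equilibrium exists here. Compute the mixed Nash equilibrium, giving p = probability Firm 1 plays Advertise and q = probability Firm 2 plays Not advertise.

p = 9/10, q = 7/9

Set Firm 2's expected payoff from Not advertise equal to that from Advertise:
  Firm 2's payoff from Not advertise: p·0 + (1−p)·(-9) = 9p - 9
  Firm 2's payoff from Advertise: p·(-1) + (1−p)·0 = -p
  9p - 9 = -p  ⇒  10p = 9  ⇒  p = 9/10.
Firm 1's indifference between Advertise and Not advertise determines Firm 2's mixing probability q:
  Firm 1's payoff to Advertise: q·(-12) + (1−q)·9 = -21q + 9
  Firm 1's payoff to Not advertise: q·(-10) + (1−q)·2 = -12q + 2
  -21q + 9 = -12q + 2  ⇒  -9q = -7  ⇒  q = 7/9.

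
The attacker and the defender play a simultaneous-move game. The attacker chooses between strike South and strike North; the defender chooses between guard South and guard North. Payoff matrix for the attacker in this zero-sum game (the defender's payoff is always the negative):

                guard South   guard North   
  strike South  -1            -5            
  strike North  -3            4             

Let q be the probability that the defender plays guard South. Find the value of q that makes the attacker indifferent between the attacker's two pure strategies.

q = 9/11

In a mixed equilibrium the attacker is indifferent between strike South and strike North; this condition fixes q.
  the attacker's expected payoff from strike South: q·(-1) + (1−q)·(-5) = 4q - 5
  the attacker's expected payoff from strike North: q·(-3) + (1−q)·4 = -7q + 4
  4q - 5 = -7q + 4  ⇒  11q = 9  ⇒  q = 9/11.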